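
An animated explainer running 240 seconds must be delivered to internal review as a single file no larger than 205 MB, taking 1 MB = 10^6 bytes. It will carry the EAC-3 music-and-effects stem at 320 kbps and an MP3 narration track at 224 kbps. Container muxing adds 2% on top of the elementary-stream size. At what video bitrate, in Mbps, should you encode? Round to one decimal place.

Budget: 205 MB = 1640.0 Mb.
Stream payload after overhead: 1640.0 / 1.02 = 1607.8 Mb.
Total bitrate budget: 1607.8 Mb / 240 s = 6.699 Mbps.
Audio total: 320 + 224 = 544 kbps = 0.544 Mbps.
Video: 6.699 − 0.544 = 6.155 Mbps.

6.2 Mbps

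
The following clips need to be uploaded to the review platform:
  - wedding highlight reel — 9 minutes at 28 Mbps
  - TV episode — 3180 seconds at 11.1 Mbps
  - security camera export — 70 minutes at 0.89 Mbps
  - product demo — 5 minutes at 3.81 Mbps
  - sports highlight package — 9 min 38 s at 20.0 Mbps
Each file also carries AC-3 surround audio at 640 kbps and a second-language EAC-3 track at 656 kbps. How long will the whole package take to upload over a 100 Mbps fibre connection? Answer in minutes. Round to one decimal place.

Audio total: 640 + 656 = 1296 kbps = 1.296 Mbps.
wedding highlight reel: 29.296 Mbps × 540 s = 15819.8 Mb
TV episode: 12.396 Mbps × 3180 s = 39419.3 Mb
security camera export: 2.186 Mbps × 4200 s = 9181.2 Mb
product demo: 5.106 Mbps × 300 s = 1531.8 Mb
sports highlight package: 21.296 Mbps × 578 s = 12309.1 Mb
Total: 78261.2 Mb = 9782.7 MB.
At 100 Mbps: 78261.2 / 100 = 783 s ≈ 13 minutes.

13.0 minutes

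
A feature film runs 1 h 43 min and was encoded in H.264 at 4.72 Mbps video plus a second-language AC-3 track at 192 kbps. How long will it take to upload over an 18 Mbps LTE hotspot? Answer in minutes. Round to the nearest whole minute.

28 minutes

1 h 43 min = 103 min = 6180 s
Audio: 192 kbps = 0.192 Mbps.
Total bitrate: 4.912 Mbps.
File: 4.912 Mbps × 6180 s = 30356.2 Mb.
At 18 Mbps: 30356.2 / 18 = 1686.5 s ≈ 28.1 minutes.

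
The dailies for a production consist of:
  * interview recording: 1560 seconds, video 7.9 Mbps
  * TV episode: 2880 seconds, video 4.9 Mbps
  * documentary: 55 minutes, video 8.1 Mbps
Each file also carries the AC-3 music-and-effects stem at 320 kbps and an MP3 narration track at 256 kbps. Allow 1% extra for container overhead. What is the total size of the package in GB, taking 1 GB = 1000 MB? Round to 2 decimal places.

7.28 GB

Audio total: 320 + 256 = 576 kbps = 0.576 Mbps.
interview recording: 8.476 Mbps × 1560 s × 1.01 = 13354.8 Mb
TV episode: 5.476 Mbps × 2880 s × 1.01 = 15928.6 Mb
documentary: 8.676 Mbps × 3300 s × 1.01 = 28917.1 Mb
Total: 58200.5 Mb = 7275.1 MB.
= 7.275 GB.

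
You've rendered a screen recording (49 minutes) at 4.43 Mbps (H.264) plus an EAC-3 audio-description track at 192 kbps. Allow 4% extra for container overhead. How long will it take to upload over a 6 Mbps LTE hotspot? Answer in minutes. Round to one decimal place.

49 min = 2940 s
Audio: 192 kbps = 0.192 Mbps.
Total bitrate: 4.622 Mbps.
File: 4.622 Mbps × 2940 s = 13588.7 Mb.
With 4% container overhead: ×1.04. → 14132.2 Mb.
At 6 Mbps: 14132.2 / 6 = 2355.4 s ≈ 39.3 minutes.

39.3 minutes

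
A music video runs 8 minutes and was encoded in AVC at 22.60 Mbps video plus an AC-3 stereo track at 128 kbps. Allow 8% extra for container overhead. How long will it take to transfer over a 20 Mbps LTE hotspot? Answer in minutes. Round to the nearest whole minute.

10 minutes

8 min = 480 s
Audio: 128 kbps = 0.128 Mbps.
Total bitrate: 22.728 Mbps.
File: 22.728 Mbps × 480 s = 10909.4 Mb.
With 8% container overhead: ×1.08. → 11782.2 Mb.
At 20 Mbps: 11782.2 / 20 = 589.1 s ≈ 9.82 minutes.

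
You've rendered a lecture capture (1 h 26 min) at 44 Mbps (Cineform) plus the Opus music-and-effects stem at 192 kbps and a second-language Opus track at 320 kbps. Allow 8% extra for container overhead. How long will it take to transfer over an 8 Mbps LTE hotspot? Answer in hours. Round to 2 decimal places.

1 h 26 min = 86 min = 5160 s
Audio total: 192 + 320 = 512 kbps = 0.512 Mbps.
Total bitrate: 44.512 Mbps.
File: 44.512 Mbps × 5160 s = 229681.9 Mb.
With 8% container overhead: ×1.08. → 248056.5 Mb.
At 8 Mbps: 248056.5 / 8 = 31007.1 s ≈ 8.61 hours.

8.61 hours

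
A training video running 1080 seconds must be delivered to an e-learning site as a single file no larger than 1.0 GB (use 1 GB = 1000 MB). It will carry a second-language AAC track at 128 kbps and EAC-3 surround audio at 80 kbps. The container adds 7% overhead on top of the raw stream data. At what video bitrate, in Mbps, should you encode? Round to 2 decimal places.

Budget: 1.0 GB = 8000.0 Mb.
Stream payload after overhead: 8000.0 / 1.07 = 7476.6 Mb.
Total bitrate budget: 7476.6 Mb / 1080 s = 6.923 Mbps.
Audio total: 128 + 80 = 208 kbps = 0.208 Mbps.
Video: 6.923 − 0.208 = 6.715 Mbps.

6.71 Mbps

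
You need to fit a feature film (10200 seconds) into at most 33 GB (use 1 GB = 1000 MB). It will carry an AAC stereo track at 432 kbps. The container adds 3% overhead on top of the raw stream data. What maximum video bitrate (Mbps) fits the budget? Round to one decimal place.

Budget: 33 GB = 264000.0 Mb.
Stream payload after overhead: 264000.0 / 1.03 = 256310.7 Mb.
Total bitrate budget: 256310.7 Mb / 10200 s = 25.128 Mbps.
Audio: 432 kbps = 0.432 Mbps.
Video: 25.128 − 0.432 = 24.696 Mbps.

24.7 Mbps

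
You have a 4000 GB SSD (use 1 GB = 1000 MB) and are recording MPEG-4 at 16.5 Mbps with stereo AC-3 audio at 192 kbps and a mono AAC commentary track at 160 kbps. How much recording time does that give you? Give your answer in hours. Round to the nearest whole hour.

527 hours

Audio total: 192 + 160 = 352 kbps = 0.352 Mbps.
Total bitrate: 16.5 + 0.352 = 16.852 Mbps.
Capacity: 4000 GB = 32,000,000 Mb.
Recording time: 32,000,000 / 16.852 = 1,898,884 s ≈ 527 hours.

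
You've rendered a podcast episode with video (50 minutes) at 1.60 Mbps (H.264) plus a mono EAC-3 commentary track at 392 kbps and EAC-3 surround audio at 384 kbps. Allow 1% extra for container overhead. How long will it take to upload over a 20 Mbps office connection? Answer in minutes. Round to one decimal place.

50 min = 3000 s
Audio total: 392 + 384 = 776 kbps = 0.776 Mbps.
Total bitrate: 2.376 Mbps.
File: 2.376 Mbps × 3000 s = 7128.0 Mb.
With 1% container overhead: ×1.01. → 7199.3 Mb.
At 20 Mbps: 7199.3 / 20 = 360.0 s ≈ 6 minutes.

6.0 minutes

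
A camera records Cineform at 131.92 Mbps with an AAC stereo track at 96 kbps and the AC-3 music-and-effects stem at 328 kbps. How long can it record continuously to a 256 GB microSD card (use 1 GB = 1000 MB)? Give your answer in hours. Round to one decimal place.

4.3 hours

Audio total: 96 + 328 = 424 kbps = 0.424 Mbps.
Total bitrate: 131.92 + 0.424 = 132.344 Mbps.
Capacity: 256 GB = 2,048,000 Mb.
Recording time: 2,048,000 / 132.344 = 15,475 s ≈ 4.30 hours.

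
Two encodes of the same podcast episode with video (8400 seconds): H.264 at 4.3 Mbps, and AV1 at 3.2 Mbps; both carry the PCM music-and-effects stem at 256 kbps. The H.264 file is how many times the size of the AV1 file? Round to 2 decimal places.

1.32

Audio: 256 kbps = 0.256 Mbps.
H.264: 4.556 Mbps × 8400 s = 38270.4 Mb = 4.455 GiB.
AV1: 3.456 Mbps × 8400 s = 29030.4 Mb = 3.380 GiB.
Ratio: 4.455 / 3.380 = 1.318.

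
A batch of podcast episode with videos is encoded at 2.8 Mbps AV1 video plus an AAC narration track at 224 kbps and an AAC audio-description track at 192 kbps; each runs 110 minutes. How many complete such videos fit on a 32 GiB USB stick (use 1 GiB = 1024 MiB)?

12

110 min = 6600 s
Audio total: 224 + 192 = 416 kbps = 0.416 Mbps.
Total bitrate: 3.216 Mbps.
Per item: 3.216 Mbps × 6600 s = 21,226 Mb = 2,653 MB.
Capacity: 32 GiB = 274,878 Mb; 12.95 items → 12 complete.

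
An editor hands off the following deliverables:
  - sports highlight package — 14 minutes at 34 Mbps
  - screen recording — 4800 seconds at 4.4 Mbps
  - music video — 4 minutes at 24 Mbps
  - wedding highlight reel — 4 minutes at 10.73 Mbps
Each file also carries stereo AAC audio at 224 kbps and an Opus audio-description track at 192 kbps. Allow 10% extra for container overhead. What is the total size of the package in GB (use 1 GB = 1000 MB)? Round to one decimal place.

Audio total: 224 + 192 = 416 kbps = 0.416 Mbps.
sports highlight package: 34.416 Mbps × 840 s × 1.10 = 31800.4 Mb
screen recording: 4.816 Mbps × 4800 s × 1.10 = 25428.5 Mb
music video: 24.416 Mbps × 240 s × 1.10 = 6445.8 Mb
wedding highlight reel: 11.146 Mbps × 240 s × 1.10 = 2942.5 Mb
Total: 66617.2 Mb = 8327.2 MB.
= 8.327 GB.

8.3 GB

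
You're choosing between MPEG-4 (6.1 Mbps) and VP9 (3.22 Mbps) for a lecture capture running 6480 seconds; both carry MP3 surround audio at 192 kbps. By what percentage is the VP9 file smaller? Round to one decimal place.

45.8%

Audio: 192 kbps = 0.192 Mbps.
MPEG-4: 6.292 Mbps × 6480 s = 40772.2 Mb = 5.097 GB.
VP9: 3.412 Mbps × 6480 s = 22109.8 Mb = 2.764 GB.
Reduction: (1 − 2.764/5.097) × 100 = 45.77%.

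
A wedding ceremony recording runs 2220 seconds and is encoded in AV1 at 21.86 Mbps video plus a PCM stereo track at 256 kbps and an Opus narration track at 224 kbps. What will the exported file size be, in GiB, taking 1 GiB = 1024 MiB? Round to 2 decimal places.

5.77 GiB

Audio total: 256 + 224 = 480 kbps = 0.480 Mbps.
Total bitrate: 21.86 + 0.480 = 22.340 Mbps.
Stream data: 22.340 Mbps × 2220 s = 49594.8 Mb.
49,595 Mb = 6,199,350,000 bytes ÷ 1,073,741,824 = 5.774 GiB.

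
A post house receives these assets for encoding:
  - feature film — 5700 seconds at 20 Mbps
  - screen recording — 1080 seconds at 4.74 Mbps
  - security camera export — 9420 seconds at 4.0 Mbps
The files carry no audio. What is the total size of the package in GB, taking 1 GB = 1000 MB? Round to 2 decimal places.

feature film: 20.000 Mbps × 5700 s = 114000.0 Mb
screen recording: 4.740 Mbps × 1080 s = 5119.2 Mb
security camera export: 4.000 Mbps × 9420 s = 37680.0 Mb
Total: 156799.2 Mb = 19599.9 MB.
= 19.60 GB.

19.60 GB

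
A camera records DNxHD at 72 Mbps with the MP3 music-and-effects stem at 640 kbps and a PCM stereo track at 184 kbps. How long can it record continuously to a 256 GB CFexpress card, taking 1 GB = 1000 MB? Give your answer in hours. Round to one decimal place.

Audio total: 640 + 184 = 824 kbps = 0.824 Mbps.
Total bitrate: 72 + 0.824 = 72.824 Mbps.
Capacity: 256 GB = 2,048,000 Mb.
Recording time: 2,048,000 / 72.824 = 28,123 s ≈ 7.81 hours.

7.8 hours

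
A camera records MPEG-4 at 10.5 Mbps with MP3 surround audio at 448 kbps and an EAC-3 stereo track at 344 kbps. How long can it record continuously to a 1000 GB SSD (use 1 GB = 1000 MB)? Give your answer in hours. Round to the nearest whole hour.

Audio total: 448 + 344 = 792 kbps = 0.792 Mbps.
Total bitrate: 10.5 + 0.792 = 11.292 Mbps.
Capacity: 1000 GB = 8,000,000 Mb.
Recording time: 8,000,000 / 11.292 = 708,466 s ≈ 197 hours.

197 hours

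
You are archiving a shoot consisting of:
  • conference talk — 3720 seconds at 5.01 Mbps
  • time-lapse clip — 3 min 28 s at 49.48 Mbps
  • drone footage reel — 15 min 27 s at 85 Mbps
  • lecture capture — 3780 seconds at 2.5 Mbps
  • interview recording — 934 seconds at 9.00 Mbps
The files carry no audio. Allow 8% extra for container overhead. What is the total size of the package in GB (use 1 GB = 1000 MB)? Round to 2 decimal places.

conference talk: 5.010 Mbps × 3720 s × 1.08 = 20128.2 Mb
time-lapse clip: 49.480 Mbps × 208 s × 1.08 = 11115.2 Mb
drone footage reel: 85.000 Mbps × 927 s × 1.08 = 85098.6 Mb
lecture capture: 2.500 Mbps × 3780 s × 1.08 = 10206.0 Mb
interview recording: 9.000 Mbps × 934 s × 1.08 = 9078.5 Mb
Total: 135626.4 Mb = 16953.3 MB.
= 16.95 GB.

16.95 GB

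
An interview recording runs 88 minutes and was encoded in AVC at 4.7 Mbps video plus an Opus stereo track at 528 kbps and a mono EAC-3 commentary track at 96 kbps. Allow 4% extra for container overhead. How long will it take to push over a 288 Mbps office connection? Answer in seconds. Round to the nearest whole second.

88 min = 5280 s
Audio total: 528 + 96 = 624 kbps = 0.624 Mbps.
Total bitrate: 5.324 Mbps.
File: 5.324 Mbps × 5280 s = 28110.7 Mb.
With 4% container overhead: ×1.04. → 29235.1 Mb.
At 288 Mbps: 29235.1 / 288 = 101.5 s ≈ 102 seconds.

102 seconds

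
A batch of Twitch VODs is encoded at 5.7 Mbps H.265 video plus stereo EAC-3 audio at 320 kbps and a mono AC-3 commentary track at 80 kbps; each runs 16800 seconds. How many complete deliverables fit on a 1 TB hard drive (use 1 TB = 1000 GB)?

Audio total: 320 + 80 = 400 kbps = 0.400 Mbps.
Total bitrate: 6.100 Mbps.
Per item: 6.100 Mbps × 16800 s = 102,480 Mb = 12,810 MB.
Capacity: 1 TB = 8,000,000 Mb; 78.06 items → 78 complete.

78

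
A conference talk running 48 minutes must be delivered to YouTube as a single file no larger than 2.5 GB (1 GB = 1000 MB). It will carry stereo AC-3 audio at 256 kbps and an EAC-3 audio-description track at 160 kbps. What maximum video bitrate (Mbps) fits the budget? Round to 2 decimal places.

6.53 Mbps

Budget: 2.5 GB = 20000.0 Mb.
48 min = 2880 s
Total bitrate budget: 20000.0 Mb / 2880 s = 6.944 Mbps.
Audio total: 256 + 160 = 416 kbps = 0.416 Mbps.
Video: 6.944 − 0.416 = 6.528 Mbps.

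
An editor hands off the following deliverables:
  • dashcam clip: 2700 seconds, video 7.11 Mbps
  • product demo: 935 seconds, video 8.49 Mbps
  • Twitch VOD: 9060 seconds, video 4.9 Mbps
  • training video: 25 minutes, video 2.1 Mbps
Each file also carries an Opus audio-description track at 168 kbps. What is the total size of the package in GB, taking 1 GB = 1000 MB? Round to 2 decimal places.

Audio: 168 kbps = 0.168 Mbps.
dashcam clip: 7.278 Mbps × 2700 s = 19650.6 Mb
product demo: 8.658 Mbps × 935 s = 8095.2 Mb
Twitch VOD: 5.068 Mbps × 9060 s = 45916.1 Mb
training video: 2.268 Mbps × 1500 s = 3402.0 Mb
Total: 77063.9 Mb = 9633.0 MB.
= 9.633 GB.

9.63 GB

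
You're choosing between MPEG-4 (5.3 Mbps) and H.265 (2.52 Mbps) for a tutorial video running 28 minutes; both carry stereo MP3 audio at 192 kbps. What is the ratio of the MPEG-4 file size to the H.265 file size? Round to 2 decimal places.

2.03

28 min = 1680 s
Audio: 192 kbps = 0.192 Mbps.
MPEG-4: 5.492 Mbps × 1680 s = 9226.6 Mb = 1.153 GB.
H.265: 2.712 Mbps × 1680 s = 4556.2 Mb = 0.570 GB.
Ratio: 1.153 / 0.570 = 2.025.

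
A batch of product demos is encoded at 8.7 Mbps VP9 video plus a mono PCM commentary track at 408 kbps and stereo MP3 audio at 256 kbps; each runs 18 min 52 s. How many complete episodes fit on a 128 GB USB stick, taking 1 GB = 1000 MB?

96

18 min 52 s = 1132 s
Audio total: 408 + 256 = 664 kbps = 0.664 Mbps.
Total bitrate: 9.364 Mbps.
Per item: 9.364 Mbps × 1132 s = 10,600 Mb = 1,325 MB.
Capacity: 128 GB = 1,024,000 Mb; 96.60 items → 96 complete.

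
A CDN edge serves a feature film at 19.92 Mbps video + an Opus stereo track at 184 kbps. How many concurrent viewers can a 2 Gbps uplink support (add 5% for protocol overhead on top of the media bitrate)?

Audio: 184 kbps = 0.184 Mbps.
Per-viewer media rate: 20.104 Mbps.
On the wire with 5% overhead: 21.109 Mbps.
2 Gbps = 2,000 Mbps; 2,000 / 21.109 = 94.75 → 94 viewers.

94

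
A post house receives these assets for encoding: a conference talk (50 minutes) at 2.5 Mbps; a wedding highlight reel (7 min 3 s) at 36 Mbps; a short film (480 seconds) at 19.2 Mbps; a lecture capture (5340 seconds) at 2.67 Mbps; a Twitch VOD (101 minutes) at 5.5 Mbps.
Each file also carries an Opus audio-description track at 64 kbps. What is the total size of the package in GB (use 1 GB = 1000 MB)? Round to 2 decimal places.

10.06 GB

Audio: 64 kbps = 0.064 Mbps.
conference talk: 2.564 Mbps × 3000 s = 7692.0 Mb
wedding highlight reel: 36.064 Mbps × 423 s = 15255.1 Mb
short film: 19.264 Mbps × 480 s = 9246.7 Mb
lecture capture: 2.734 Mbps × 5340 s = 14599.6 Mb
Twitch VOD: 5.564 Mbps × 6060 s = 33717.8 Mb
Total: 80511.2 Mb = 10063.9 MB.
= 10.06 GB.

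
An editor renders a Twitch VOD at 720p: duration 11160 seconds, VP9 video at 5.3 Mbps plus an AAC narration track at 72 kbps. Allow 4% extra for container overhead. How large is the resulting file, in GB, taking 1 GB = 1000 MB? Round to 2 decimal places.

Audio: 72 kbps = 0.072 Mbps.
Total bitrate: 5.3 + 0.072 = 5.372 Mbps.
Stream data: 5.372 Mbps × 11160 s = 59951.5 Mb.
With 4% container overhead: ×1.04.
62,350 Mb ÷ 8 = 7,794 MB → 7.794 GB.

7.79 GB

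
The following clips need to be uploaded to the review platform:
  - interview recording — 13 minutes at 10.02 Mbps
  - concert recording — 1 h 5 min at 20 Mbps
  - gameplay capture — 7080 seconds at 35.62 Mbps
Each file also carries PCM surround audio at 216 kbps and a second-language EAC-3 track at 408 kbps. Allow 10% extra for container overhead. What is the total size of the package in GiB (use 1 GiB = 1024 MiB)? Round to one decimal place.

Audio total: 216 + 408 = 624 kbps = 0.624 Mbps.
interview recording: 10.644 Mbps × 780 s × 1.10 = 9132.6 Mb
concert recording: 20.624 Mbps × 3900 s × 1.10 = 88477.0 Mb
gameplay capture: 36.244 Mbps × 7080 s × 1.10 = 282268.3 Mb
Total: 379877.8 Mb = 47484.7 MB.
= 44.22 GiB.

44.2 GiB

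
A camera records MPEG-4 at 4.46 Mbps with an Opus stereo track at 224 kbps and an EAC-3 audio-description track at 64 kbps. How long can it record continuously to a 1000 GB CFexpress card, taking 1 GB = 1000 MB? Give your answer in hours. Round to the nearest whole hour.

Audio total: 224 + 64 = 288 kbps = 0.288 Mbps.
Total bitrate: 4.46 + 0.288 = 4.748 Mbps.
Capacity: 1000 GB = 8,000,000 Mb.
Recording time: 8,000,000 / 4.748 = 1,684,920 s ≈ 468 hours.

468 hours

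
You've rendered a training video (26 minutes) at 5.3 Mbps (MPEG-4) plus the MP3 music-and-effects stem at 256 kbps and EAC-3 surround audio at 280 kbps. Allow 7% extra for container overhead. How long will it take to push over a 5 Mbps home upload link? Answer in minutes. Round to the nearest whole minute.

26 min = 1560 s
Audio total: 256 + 280 = 536 kbps = 0.536 Mbps.
Total bitrate: 5.836 Mbps.
File: 5.836 Mbps × 1560 s = 9104.2 Mb.
With 7% container overhead: ×1.07. → 9741.5 Mb.
At 5 Mbps: 9741.5 / 5 = 1948.3 s ≈ 32.5 minutes.

32 minutes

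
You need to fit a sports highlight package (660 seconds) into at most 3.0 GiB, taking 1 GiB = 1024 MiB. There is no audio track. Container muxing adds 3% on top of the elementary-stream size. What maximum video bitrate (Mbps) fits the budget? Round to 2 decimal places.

37.91 Mbps

Budget: 3.0 GiB = 25769.8 Mb.
Stream payload after overhead: 25769.8 / 1.03 = 25019.2 Mb.
Total bitrate budget: 25019.2 Mb / 660 s = 37.908 Mbps.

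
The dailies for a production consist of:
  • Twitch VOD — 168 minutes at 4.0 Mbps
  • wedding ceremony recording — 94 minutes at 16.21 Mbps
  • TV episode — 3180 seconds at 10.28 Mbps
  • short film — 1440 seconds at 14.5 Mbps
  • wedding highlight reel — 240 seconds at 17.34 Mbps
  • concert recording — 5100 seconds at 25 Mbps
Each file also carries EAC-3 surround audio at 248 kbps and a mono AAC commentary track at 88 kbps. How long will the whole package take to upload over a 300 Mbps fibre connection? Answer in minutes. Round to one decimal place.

Audio total: 248 + 88 = 336 kbps = 0.336 Mbps.
Twitch VOD: 4.336 Mbps × 10080 s = 43706.9 Mb
wedding ceremony recording: 16.546 Mbps × 5640 s = 93319.4 Mb
TV episode: 10.616 Mbps × 3180 s = 33758.9 Mb
short film: 14.836 Mbps × 1440 s = 21363.8 Mb
wedding highlight reel: 17.676 Mbps × 240 s = 4242.2 Mb
concert recording: 25.336 Mbps × 5100 s = 129213.6 Mb
Total: 325604.9 Mb = 40700.6 MB.
At 300 Mbps: 325604.9 / 300 = 1085 s ≈ 18.1 minutes.

18.1 minutes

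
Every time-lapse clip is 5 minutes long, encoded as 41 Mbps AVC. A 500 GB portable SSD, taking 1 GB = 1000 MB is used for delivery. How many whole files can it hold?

5 min = 300 s
Per item: 41.000 Mbps × 300 s = 12,300 Mb = 1,538 MB.
Capacity: 500 GB = 4,000,000 Mb; 325.20 items → 325 complete.

325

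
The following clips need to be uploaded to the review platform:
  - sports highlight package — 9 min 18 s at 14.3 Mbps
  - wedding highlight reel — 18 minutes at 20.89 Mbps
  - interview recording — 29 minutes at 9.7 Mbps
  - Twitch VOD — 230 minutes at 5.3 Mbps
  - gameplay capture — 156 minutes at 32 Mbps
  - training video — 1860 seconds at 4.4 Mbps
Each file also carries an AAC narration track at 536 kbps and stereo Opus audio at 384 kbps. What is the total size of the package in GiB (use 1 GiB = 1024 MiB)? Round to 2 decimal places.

Audio total: 536 + 384 = 920 kbps = 0.920 Mbps.
sports highlight package: 15.220 Mbps × 558 s = 8492.8 Mb
wedding highlight reel: 21.810 Mbps × 1080 s = 23554.8 Mb
interview recording: 10.620 Mbps × 1740 s = 18478.8 Mb
Twitch VOD: 6.220 Mbps × 13800 s = 85836.0 Mb
gameplay capture: 32.920 Mbps × 9360 s = 308131.2 Mb
training video: 5.320 Mbps × 1860 s = 9895.2 Mb
Total: 454388.8 Mb = 56798.6 MB.
= 52.90 GiB.

52.90 GiB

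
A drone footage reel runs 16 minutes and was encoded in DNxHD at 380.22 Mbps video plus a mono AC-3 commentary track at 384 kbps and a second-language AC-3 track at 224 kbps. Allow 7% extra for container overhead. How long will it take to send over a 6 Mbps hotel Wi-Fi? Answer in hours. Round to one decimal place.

18.1 hours

16 min = 960 s
Audio total: 384 + 224 = 608 kbps = 0.608 Mbps.
Total bitrate: 380.828 Mbps.
File: 380.828 Mbps × 960 s = 365594.9 Mb.
With 7% container overhead: ×1.07. → 391186.5 Mb.
At 6 Mbps: 391186.5 / 6 = 65197.8 s ≈ 18.1 hours.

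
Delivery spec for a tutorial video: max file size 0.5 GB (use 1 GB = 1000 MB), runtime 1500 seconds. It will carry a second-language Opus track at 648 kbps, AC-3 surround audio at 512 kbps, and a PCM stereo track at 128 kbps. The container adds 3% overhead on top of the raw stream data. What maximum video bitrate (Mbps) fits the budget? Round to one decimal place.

1.3 Mbps

Budget: 0.5 GB = 4000.0 Mb.
Stream payload after overhead: 4000.0 / 1.03 = 3883.5 Mb.
Total bitrate budget: 3883.5 Mb / 1500 s = 2.589 Mbps.
Audio total: 648 + 512 + 128 = 1288 kbps = 1.288 Mbps.
Video: 2.589 − 1.288 = 1.301 Mbps.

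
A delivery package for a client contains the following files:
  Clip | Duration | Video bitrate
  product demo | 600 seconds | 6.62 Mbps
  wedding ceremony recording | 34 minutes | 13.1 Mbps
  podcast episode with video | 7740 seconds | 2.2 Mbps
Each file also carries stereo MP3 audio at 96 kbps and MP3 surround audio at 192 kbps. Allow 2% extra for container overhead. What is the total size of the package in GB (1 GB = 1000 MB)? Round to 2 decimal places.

Audio total: 96 + 192 = 288 kbps = 0.288 Mbps.
product demo: 6.908 Mbps × 600 s × 1.02 = 4227.7 Mb
wedding ceremony recording: 13.388 Mbps × 2040 s × 1.02 = 27857.8 Mb
podcast episode with video: 2.488 Mbps × 7740 s × 1.02 = 19642.3 Mb
Total: 51727.7 Mb = 6466.0 MB.
= 6.466 GB.

6.47 GB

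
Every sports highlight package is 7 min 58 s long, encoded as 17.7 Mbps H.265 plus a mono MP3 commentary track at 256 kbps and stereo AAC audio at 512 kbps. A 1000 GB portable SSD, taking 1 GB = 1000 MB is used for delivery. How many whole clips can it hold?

7 min 58 s = 478 s
Audio total: 256 + 512 = 768 kbps = 0.768 Mbps.
Total bitrate: 18.468 Mbps.
Per item: 18.468 Mbps × 478 s = 8,828 Mb = 1,103 MB.
Capacity: 1000 GB = 8,000,000 Mb; 906.24 items → 906 complete.

906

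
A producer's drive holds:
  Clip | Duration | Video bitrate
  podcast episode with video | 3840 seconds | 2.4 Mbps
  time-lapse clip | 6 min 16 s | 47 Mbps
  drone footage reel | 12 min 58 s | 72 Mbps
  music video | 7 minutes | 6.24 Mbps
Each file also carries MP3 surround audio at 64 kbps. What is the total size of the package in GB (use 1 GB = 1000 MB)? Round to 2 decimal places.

10.73 GB

Audio: 64 kbps = 0.064 Mbps.
podcast episode with video: 2.464 Mbps × 3840 s = 9461.8 Mb
time-lapse clip: 47.064 Mbps × 376 s = 17696.1 Mb
drone footage reel: 72.064 Mbps × 778 s = 56065.8 Mb
music video: 6.304 Mbps × 420 s = 2647.7 Mb
Total: 85871.3 Mb = 10733.9 MB.
= 10.73 GB.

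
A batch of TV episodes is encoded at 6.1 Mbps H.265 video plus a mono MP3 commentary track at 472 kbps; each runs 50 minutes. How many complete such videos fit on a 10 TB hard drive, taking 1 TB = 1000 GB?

4057

50 min = 3000 s
Audio: 472 kbps = 0.472 Mbps.
Total bitrate: 6.572 Mbps.
Per item: 6.572 Mbps × 3000 s = 19,716 Mb = 2,464 MB.
Capacity: 10 TB = 80,000,000 Mb; 4057.62 items → 4057 complete.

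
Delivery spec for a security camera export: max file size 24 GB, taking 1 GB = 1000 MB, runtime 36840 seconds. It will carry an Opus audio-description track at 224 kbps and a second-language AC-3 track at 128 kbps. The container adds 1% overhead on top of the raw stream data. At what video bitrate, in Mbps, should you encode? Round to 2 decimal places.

4.81 Mbps

Budget: 24 GB = 192000.0 Mb.
Stream payload after overhead: 192000.0 / 1.01 = 190099.0 Mb.
Total bitrate budget: 190099.0 Mb / 36840 s = 5.160 Mbps.
Audio total: 224 + 128 = 352 kbps = 0.352 Mbps.
Video: 5.160 − 0.352 = 4.808 Mbps.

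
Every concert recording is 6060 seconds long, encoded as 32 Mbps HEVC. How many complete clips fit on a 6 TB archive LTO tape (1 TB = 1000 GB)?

Per item: 32.000 Mbps × 6060 s = 193,920 Mb = 24,240 MB.
Capacity: 6 TB = 48,000,000 Mb; 247.52 items → 247 complete.

247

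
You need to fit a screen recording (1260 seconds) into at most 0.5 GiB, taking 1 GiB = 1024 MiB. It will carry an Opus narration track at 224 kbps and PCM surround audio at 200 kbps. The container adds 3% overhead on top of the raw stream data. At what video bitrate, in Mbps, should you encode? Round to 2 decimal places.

2.89 Mbps

Budget: 0.5 GiB = 4295.0 Mb.
Stream payload after overhead: 4295.0 / 1.03 = 4169.9 Mb.
Total bitrate budget: 4169.9 Mb / 1260 s = 3.309 Mbps.
Audio total: 224 + 200 = 424 kbps = 0.424 Mbps.
Video: 3.309 − 0.424 = 2.885 Mbps.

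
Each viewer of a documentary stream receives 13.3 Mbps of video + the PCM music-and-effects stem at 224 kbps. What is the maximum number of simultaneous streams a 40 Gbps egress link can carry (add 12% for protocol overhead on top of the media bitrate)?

Audio: 224 kbps = 0.224 Mbps.
Per-viewer media rate: 13.524 Mbps.
On the wire with 12% overhead: 15.147 Mbps.
40 Gbps = 40,000 Mbps; 40,000 / 15.147 = 2640.81 → 2640 viewers.

2640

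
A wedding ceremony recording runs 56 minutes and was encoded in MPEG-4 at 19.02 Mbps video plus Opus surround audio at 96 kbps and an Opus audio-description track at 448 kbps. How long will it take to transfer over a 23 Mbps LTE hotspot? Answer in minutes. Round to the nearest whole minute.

56 min = 3360 s
Audio total: 96 + 448 = 544 kbps = 0.544 Mbps.
Total bitrate: 19.564 Mbps.
File: 19.564 Mbps × 3360 s = 65735.0 Mb.
At 23 Mbps: 65735.0 / 23 = 2858.0 s ≈ 47.6 minutes.

48 minutes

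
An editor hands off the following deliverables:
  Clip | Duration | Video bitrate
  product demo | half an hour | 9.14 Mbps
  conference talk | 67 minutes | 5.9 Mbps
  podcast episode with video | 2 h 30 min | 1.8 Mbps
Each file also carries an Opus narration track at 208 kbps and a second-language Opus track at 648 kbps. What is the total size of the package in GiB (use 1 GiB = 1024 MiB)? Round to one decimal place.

Audio total: 208 + 648 = 856 kbps = 0.856 Mbps.
product demo: 9.996 Mbps × 1800 s = 17992.8 Mb
conference talk: 6.756 Mbps × 4020 s = 27159.1 Mb
podcast episode with video: 2.656 Mbps × 9000 s = 23904.0 Mb
Total: 69055.9 Mb = 8632.0 MB.
= 8.039 GiB.

8.0 GiB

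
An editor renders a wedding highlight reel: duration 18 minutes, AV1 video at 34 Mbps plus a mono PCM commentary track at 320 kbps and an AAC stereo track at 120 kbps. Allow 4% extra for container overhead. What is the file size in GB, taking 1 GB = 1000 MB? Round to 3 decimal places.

4.835 GB

18 min = 1080 s
Audio total: 320 + 120 = 440 kbps = 0.440 Mbps.
Total bitrate: 34 + 0.440 = 34.440 Mbps.
Stream data: 34.440 Mbps × 1080 s = 37195.2 Mb.
With 4% container overhead: ×1.04.
38,683 Mb ÷ 8 = 4,835 MB → 4.835 GB.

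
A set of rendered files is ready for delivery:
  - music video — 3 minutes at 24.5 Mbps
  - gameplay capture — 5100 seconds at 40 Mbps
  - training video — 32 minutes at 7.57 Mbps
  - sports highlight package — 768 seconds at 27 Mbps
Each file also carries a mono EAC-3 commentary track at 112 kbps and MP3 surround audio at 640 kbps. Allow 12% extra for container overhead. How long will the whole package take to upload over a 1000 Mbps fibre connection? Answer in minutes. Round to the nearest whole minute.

5 minutes

Audio total: 112 + 640 = 752 kbps = 0.752 Mbps.
music video: 25.252 Mbps × 180 s × 1.12 = 5090.8 Mb
gameplay capture: 40.752 Mbps × 5100 s × 1.12 = 232775.4 Mb
training video: 8.322 Mbps × 1920 s × 1.12 = 17895.6 Mb
sports highlight package: 27.752 Mbps × 768 s × 1.12 = 23871.2 Mb
Total: 279633.0 Mb = 34954.1 MB.
At 1000 Mbps: 279633.0 / 1000 = 280 s ≈ 4.66 minutes.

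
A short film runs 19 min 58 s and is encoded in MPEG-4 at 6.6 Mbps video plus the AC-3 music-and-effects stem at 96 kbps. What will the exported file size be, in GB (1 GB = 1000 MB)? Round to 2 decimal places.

1.00 GB

19 min 58 s = 1198 s
Audio: 96 kbps = 0.096 Mbps.
Total bitrate: 6.6 + 0.096 = 6.696 Mbps.
Stream data: 6.696 Mbps × 1198 s = 8021.8 Mb.
8,022 Mb ÷ 8 = 1,003 MB → 1.003 GB.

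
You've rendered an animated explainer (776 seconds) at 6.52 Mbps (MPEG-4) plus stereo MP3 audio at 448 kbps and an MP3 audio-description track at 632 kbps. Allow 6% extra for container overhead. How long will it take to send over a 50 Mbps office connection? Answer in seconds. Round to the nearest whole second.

Audio total: 448 + 632 = 1080 kbps = 1.080 Mbps.
Total bitrate: 7.600 Mbps.
File: 7.600 Mbps × 776 s = 5897.6 Mb.
With 6% container overhead: ×1.06. → 6251.5 Mb.
At 50 Mbps: 6251.5 / 50 = 125.0 s ≈ 125 seconds.

125 seconds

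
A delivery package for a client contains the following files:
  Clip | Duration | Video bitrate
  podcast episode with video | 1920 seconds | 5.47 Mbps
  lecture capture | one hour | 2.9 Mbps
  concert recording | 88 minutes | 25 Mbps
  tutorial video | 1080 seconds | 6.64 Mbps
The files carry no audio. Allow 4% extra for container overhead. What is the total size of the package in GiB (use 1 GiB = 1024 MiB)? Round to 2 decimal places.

19.39 GiB

podcast episode with video: 5.470 Mbps × 1920 s × 1.04 = 10922.5 Mb
lecture capture: 2.900 Mbps × 3600 s × 1.04 = 10857.6 Mb
concert recording: 25.000 Mbps × 5280 s × 1.04 = 137280.0 Mb
tutorial video: 6.640 Mbps × 1080 s × 1.04 = 7458.0 Mb
Total: 166518.1 Mb = 20814.8 MB.
= 19.39 GiB.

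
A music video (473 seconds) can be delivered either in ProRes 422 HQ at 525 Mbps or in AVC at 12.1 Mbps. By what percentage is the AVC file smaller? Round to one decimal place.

97.7%

ProRes 422 HQ: 525.000 Mbps × 473 s = 248325.0 Mb = 28.909 GiB.
AVC: 12.100 Mbps × 473 s = 5723.3 Mb = 0.666 GiB.
Reduction: (1 − 0.666/28.909) × 100 = 97.70%.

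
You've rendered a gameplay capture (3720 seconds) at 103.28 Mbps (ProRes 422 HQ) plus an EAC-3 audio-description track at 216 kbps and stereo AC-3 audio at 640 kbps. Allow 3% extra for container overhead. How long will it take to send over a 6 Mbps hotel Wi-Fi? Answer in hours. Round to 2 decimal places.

18.47 hours

Audio total: 216 + 640 = 856 kbps = 0.856 Mbps.
Total bitrate: 104.136 Mbps.
File: 104.136 Mbps × 3720 s = 387385.9 Mb.
With 3% container overhead: ×1.03. → 399007.5 Mb.
At 6 Mbps: 399007.5 / 6 = 66501.2 s ≈ 18.5 hours.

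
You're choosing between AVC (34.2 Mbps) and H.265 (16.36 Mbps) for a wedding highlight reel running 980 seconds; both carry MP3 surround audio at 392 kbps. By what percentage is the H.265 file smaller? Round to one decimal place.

51.6%

Audio: 392 kbps = 0.392 Mbps.
AVC: 34.592 Mbps × 980 s = 33900.2 Mb = 4.238 GB.
H.265: 16.752 Mbps × 980 s = 16417.0 Mb = 2.052 GB.
Reduction: (1 − 2.052/4.238) × 100 = 51.57%.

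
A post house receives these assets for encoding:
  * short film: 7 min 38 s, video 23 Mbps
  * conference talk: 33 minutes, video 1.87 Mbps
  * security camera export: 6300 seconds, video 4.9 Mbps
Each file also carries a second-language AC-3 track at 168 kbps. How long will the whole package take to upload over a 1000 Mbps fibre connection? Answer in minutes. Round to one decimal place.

0.8 minutes

Audio: 168 kbps = 0.168 Mbps.
short film: 23.168 Mbps × 458 s = 10610.9 Mb
conference talk: 2.038 Mbps × 1980 s = 4035.2 Mb
security camera export: 5.068 Mbps × 6300 s = 31928.4 Mb
Total: 46574.6 Mb = 5821.8 MB.
At 1000 Mbps: 46574.6 / 1000 = 47 s ≈ 0.776 minutes.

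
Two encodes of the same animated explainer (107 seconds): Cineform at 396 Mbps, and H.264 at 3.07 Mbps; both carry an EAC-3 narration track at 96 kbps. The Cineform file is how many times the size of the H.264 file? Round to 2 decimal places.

Audio: 96 kbps = 0.096 Mbps.
Cineform: 396.096 Mbps × 107 s = 42382.3 Mb = 4.934 GiB.
H.264: 3.166 Mbps × 107 s = 338.8 Mb = 0.039 GiB.
Ratio: 4.934 / 0.039 = 125.109.

125.11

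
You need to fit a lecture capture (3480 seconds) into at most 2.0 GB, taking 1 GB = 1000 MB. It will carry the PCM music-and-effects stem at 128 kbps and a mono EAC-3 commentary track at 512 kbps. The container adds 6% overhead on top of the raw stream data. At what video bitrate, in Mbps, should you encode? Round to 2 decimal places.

3.70 Mbps

Budget: 2.0 GB = 16000.0 Mb.
Stream payload after overhead: 16000.0 / 1.06 = 15094.3 Mb.
Total bitrate budget: 15094.3 Mb / 3480 s = 4.337 Mbps.
Audio total: 128 + 512 = 640 kbps = 0.640 Mbps.
Video: 4.337 − 0.640 = 3.697 Mbps.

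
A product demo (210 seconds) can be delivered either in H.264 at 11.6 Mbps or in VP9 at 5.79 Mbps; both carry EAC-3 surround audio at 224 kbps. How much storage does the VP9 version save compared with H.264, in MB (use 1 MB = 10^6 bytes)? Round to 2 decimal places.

152.51 MB

Audio: 224 kbps = 0.224 Mbps.
H.264: 11.824 Mbps × 210 s = 2483.0 Mb = 310.380 MB.
VP9: 6.014 Mbps × 210 s = 1262.9 Mb = 157.868 MB.
Saving: 310.380 − 157.868 = 152.512 MB.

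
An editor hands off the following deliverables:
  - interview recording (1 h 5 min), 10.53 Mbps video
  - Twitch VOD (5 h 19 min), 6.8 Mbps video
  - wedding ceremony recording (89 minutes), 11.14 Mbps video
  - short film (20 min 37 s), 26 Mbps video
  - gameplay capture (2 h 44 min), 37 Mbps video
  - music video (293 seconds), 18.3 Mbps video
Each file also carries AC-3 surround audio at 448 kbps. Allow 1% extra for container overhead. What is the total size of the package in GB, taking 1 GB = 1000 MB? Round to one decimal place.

82.1 GB

Audio: 448 kbps = 0.448 Mbps.
interview recording: 10.978 Mbps × 3900 s × 1.01 = 43242.3 Mb
Twitch VOD: 7.248 Mbps × 19140 s × 1.01 = 140114.0 Mb
wedding ceremony recording: 11.588 Mbps × 5340 s × 1.01 = 62498.7 Mb
short film: 26.448 Mbps × 1237 s × 1.01 = 33043.3 Mb
gameplay capture: 37.448 Mbps × 9840 s × 1.01 = 372173.2 Mb
music video: 18.748 Mbps × 293 s × 1.01 = 5548.1 Mb
Total: 656619.7 Mb = 82077.5 MB.
= 82.08 GB.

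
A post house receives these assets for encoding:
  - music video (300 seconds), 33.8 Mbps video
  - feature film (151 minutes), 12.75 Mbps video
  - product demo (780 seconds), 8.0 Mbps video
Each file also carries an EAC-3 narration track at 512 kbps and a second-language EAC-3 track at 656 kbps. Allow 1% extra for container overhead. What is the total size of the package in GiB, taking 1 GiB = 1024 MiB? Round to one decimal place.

16.9 GiB

Audio total: 512 + 656 = 1168 kbps = 1.168 Mbps.
music video: 34.968 Mbps × 300 s × 1.01 = 10595.3 Mb
feature film: 13.918 Mbps × 9060 s × 1.01 = 127358.1 Mb
product demo: 9.168 Mbps × 780 s × 1.01 = 7222.6 Mb
Total: 145175.9 Mb = 18147.0 MB.
= 16.90 GiB.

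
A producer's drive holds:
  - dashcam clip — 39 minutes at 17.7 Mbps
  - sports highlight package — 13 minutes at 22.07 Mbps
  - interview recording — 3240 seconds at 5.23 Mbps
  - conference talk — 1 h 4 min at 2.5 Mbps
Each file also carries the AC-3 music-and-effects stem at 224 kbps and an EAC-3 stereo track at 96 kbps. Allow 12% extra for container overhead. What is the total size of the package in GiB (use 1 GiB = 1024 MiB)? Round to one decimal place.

Audio total: 224 + 96 = 320 kbps = 0.320 Mbps.
dashcam clip: 18.020 Mbps × 2340 s × 1.12 = 47226.8 Mb
sports highlight package: 22.390 Mbps × 780 s × 1.12 = 19559.9 Mb
interview recording: 5.550 Mbps × 3240 s × 1.12 = 20139.8 Mb
conference talk: 2.820 Mbps × 3840 s × 1.12 = 12128.3 Mb
Total: 99054.8 Mb = 12381.9 MB.
= 11.53 GiB.

11.5 GiB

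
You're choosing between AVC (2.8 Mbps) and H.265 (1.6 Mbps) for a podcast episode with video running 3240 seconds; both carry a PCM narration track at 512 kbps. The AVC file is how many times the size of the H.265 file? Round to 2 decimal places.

Audio: 512 kbps = 0.512 Mbps.
AVC: 3.312 Mbps × 3240 s = 10730.9 Mb = 1.249 GiB.
H.265: 2.112 Mbps × 3240 s = 6842.9 Mb = 0.797 GiB.
Ratio: 1.249 / 0.797 = 1.568.

1.57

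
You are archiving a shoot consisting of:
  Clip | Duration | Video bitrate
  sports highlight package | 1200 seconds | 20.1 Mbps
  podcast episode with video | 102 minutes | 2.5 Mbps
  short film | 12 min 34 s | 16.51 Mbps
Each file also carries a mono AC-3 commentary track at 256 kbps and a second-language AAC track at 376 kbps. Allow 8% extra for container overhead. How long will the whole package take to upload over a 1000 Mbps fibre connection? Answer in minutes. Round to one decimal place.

1.0 minutes

Audio total: 256 + 376 = 632 kbps = 0.632 Mbps.
sports highlight package: 20.732 Mbps × 1200 s × 1.08 = 26868.7 Mb
podcast episode with video: 3.132 Mbps × 6120 s × 1.08 = 20701.3 Mb
short film: 17.142 Mbps × 754 s × 1.08 = 13959.1 Mb
Total: 61529.0 Mb = 7691.1 MB.
At 1000 Mbps: 61529.0 / 1000 = 62 s ≈ 1.03 minutes.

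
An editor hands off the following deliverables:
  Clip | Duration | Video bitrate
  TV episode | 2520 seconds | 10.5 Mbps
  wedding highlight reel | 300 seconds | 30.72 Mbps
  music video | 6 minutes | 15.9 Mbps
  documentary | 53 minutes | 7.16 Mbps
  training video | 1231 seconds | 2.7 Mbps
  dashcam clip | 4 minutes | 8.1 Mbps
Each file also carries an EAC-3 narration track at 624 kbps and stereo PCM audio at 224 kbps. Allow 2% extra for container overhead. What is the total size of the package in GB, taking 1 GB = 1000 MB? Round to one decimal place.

9.7 GB

Audio total: 624 + 224 = 848 kbps = 0.848 Mbps.
TV episode: 11.348 Mbps × 2520 s × 1.02 = 29168.9 Mb
wedding highlight reel: 31.568 Mbps × 300 s × 1.02 = 9659.8 Mb
music video: 16.748 Mbps × 360 s × 1.02 = 6149.9 Mb
documentary: 8.008 Mbps × 3180 s × 1.02 = 25974.7 Mb
training video: 3.548 Mbps × 1231 s × 1.02 = 4454.9 Mb
dashcam clip: 8.948 Mbps × 240 s × 1.02 = 2190.5 Mb
Total: 77598.7 Mb = 9699.8 MB.
= 9.700 GB.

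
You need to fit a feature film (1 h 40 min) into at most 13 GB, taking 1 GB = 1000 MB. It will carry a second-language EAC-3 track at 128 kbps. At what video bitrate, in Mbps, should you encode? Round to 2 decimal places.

Budget: 13 GB = 104000.0 Mb.
1 h 40 min = 100 min = 6000 s
Total bitrate budget: 104000.0 Mb / 6000 s = 17.333 Mbps.
Audio: 128 kbps = 0.128 Mbps.
Video: 17.333 − 0.128 = 17.205 Mbps.

17.21 Mbps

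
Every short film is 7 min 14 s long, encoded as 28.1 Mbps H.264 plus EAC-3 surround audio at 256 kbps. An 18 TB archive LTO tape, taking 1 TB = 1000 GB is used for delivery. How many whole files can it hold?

7 min 14 s = 434 s
Audio: 256 kbps = 0.256 Mbps.
Total bitrate: 28.356 Mbps.
Per item: 28.356 Mbps × 434 s = 12,307 Mb = 1,538 MB.
Capacity: 18 TB = 144,000,000 Mb; 11701.13 items → 11701 complete.

11701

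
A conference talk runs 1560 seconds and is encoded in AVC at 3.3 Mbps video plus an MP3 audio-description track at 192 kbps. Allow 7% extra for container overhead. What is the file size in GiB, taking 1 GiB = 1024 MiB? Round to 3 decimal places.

Audio: 192 kbps = 0.192 Mbps.
Total bitrate: 3.3 + 0.192 = 3.492 Mbps.
Stream data: 3.492 Mbps × 1560 s = 5447.5 Mb.
With 7% container overhead: ×1.07.
5,829 Mb = 728,605,800 bytes ÷ 1,073,741,824 = 0.6786 GiB.

0.679 GiB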